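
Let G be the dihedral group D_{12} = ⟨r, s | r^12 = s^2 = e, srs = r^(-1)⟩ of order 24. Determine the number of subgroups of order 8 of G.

|G| = 24 and 8 | 24, so subgroups of order 8 are possible by Lagrange.
The subgroups of order 8 are: {e, r^3, r^6, r^9, rs, r^4s, r^7s, r^10s}; {e, r^3, r^6, r^9, r^2s, r^5s, r^8s, r^11s}; {e, r^3, r^6, r^9, s, r^3s, r^6s, r^9s}.
So G has 3 subgroups of order 8.

3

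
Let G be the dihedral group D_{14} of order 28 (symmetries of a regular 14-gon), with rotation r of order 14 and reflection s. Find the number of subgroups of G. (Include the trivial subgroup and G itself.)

28

|G| = 28, so by Lagrange every subgroup order divides 28. Divisors: 1, 2, 4, 7, 14, 28.
Subgroups by order — order 1: 1; order 2: 15; order 4: 7; order 7: 1; order 14: 3; order 28: 1.
Total: 1 + 15 + 7 + 1 + 3 + 1 = 28.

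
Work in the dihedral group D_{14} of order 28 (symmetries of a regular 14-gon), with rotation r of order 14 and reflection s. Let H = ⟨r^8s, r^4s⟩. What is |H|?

|⟨r^8s⟩| = 2 and |⟨r^4s⟩| = 2, so |H| is a multiple of lcm(2, 2) = 2 and divides |G| = 28.
Closing under the operation: H = {e, r^2, r^4, r^6, r^8, r^10, r^12, s, r^2s, r^4s, r^6s, r^8s, r^10s, r^12s}, so |H| = 14.

14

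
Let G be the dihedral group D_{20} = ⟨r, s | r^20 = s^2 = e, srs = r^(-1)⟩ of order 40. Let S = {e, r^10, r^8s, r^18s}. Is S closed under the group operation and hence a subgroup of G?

|S| = 4 divides |G| = 40, consistent with Lagrange.
S contains the identity, every element's inverse is in S, and S is closed under ·: it is a subgroup.

Yes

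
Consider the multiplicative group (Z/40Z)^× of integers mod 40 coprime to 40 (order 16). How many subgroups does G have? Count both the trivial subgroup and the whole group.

27

|G| = 16, so by Lagrange every subgroup order divides 16. Divisors: 1, 2, 4, 8, 16.
Subgroups by order — order 1: 1; order 2: 7; order 4: 11; order 8: 7; order 16: 1.
Total: 1 + 7 + 11 + 7 + 1 = 27.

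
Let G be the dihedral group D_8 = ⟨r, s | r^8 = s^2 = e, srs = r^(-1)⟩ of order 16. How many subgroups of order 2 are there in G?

|G| = 16 and 2 | 16, so subgroups of order 2 are possible by Lagrange.
The subgroups of order 2 are: {e, r^2s}; {e, r^3s}; {e, r^4}; {e, r^4s}; … (9 in all).
So G has 9 subgroups of order 2.

9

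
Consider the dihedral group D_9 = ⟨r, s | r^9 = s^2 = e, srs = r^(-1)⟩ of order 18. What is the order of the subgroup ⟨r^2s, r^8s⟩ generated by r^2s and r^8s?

|⟨r^2s⟩| = 2 and |⟨r^8s⟩| = 2, so |H| is a multiple of lcm(2, 2) = 2 and divides |G| = 18.
Closing under the operation: H = {e, r^3, r^6, r^2s, r^5s, r^8s}, so |H| = 6.

6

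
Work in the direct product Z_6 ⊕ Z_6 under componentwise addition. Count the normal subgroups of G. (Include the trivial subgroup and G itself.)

30

G is abelian, so every subgroup is normal.
G has 30 subgroups in total, hence 30 normal subgroups.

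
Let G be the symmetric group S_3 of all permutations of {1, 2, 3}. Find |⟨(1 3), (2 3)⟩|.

6

|⟨(1 3)⟩| = 2 and |⟨(2 3)⟩| = 2, so |H| is a multiple of lcm(2, 2) = 2 and divides |G| = 6.
Closing {(1 3), (2 3)} under the group operation gives all of G, so |H| = 6.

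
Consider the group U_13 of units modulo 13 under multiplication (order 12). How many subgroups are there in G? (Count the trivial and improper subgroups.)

|G| = 12, so by Lagrange every subgroup order divides 12. Divisors: 1, 2, 3, 4, 6, 12.
Subgroups by order — order 1: 1; order 2: 1; order 3: 1; order 4: 1; order 6: 1; order 12: 1.
Total: 1 + 1 + 1 + 1 + 1 + 1 = 6.

6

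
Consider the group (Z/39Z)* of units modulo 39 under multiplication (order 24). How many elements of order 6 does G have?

The elements of order 6 are: 4, 10, 17, 23, 29, 35.
That's 6.

6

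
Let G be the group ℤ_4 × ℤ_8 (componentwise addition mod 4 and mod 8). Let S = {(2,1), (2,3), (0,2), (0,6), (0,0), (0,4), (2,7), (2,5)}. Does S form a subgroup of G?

|S| = 8 divides |G| = 32, consistent with Lagrange.
S contains the identity, every element's inverse is in S, and S is closed under +: it is a subgroup.
In fact S = ⟨(2,1)⟩.

Yes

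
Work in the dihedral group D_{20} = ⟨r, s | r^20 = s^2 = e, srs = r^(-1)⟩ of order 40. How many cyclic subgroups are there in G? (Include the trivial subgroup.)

A cyclic subgroup of order d is generated by each of its φ(d) elements of order d, so the cyclic subgroups of order d number (#elements of order d)/φ(d).
Cyclic subgroups by order — order 1: 1; order 2: 21; order 4: 1; order 5: 1; order 10: 1; order 20: 1.
Total: 26.

26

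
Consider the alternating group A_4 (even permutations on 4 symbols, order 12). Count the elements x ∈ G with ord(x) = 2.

3

The elements of order 2 are: (1 2)(3 4), (1 3)(2 4), (1 4)(2 3).
That's 3.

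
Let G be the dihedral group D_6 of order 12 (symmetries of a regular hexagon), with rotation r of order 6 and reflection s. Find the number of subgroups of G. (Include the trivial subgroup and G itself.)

16

|G| = 12, so by Lagrange every subgroup order divides 12. Divisors: 1, 2, 3, 4, 6, 12.
Subgroups by order — order 1: 1; order 2: 7; order 3: 1; order 4: 3; order 6: 3; order 12: 1.
Total: 1 + 7 + 1 + 3 + 3 + 1 = 16.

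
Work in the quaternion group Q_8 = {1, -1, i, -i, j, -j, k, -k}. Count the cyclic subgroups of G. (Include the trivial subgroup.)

Each element a generates a cyclic subgroup ⟨a⟩; distinct elements may generate the same one (a cyclic group of order d has φ(d) generators).
Cyclic subgroups by order — order 1: 1; order 2: 1; order 4: 3.
Total: 5.

5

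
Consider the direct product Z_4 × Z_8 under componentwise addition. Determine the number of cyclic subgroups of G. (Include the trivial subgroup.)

Each element a generates a cyclic subgroup ⟨a⟩; distinct elements may generate the same one (a cyclic group of order d has φ(d) generators).
Cyclic subgroups by order — order 1: 1; order 2: 3; order 4: 6; order 8: 4.
Total: 14.

14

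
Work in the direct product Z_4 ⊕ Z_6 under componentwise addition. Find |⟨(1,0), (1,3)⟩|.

|⟨(1,0)⟩| = 4 and |⟨(1,3)⟩| = 4, so |H| is a multiple of lcm(4, 4) = 4 and divides |G| = 24.
Closing under the operation: H = {(0,0), (0,3), (1,0), (1,3), (2,0), (2,3), (3,0), (3,3)}, so |H| = 8.

8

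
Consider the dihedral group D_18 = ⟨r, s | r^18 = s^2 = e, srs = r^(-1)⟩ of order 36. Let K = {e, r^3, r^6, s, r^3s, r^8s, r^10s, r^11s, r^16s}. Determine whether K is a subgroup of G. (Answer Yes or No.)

No

r^3 ∈ K but its inverse r^15 ∉ K, so K is not a subgroup.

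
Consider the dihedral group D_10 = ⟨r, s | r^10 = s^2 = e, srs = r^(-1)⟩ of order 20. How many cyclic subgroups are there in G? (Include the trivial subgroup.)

14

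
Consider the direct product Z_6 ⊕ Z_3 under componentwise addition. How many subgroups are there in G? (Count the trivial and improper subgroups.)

12

|G| = 18, so by Lagrange every subgroup order divides 18. Divisors: 1, 2, 3, 6, 9, 18.
Subgroups by order — order 1: 1; order 2: 1; order 3: 4; order 6: 4; order 9: 1; order 18: 1.
Total: 1 + 1 + 4 + 4 + 1 + 1 = 12.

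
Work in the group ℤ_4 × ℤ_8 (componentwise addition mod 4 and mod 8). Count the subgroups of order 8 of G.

7

|G| = 32 and 8 | 32, so subgroups of order 8 are possible by Lagrange.
The subgroups of order 8 are: {(0,0), (0,1), (0,2), (0,3), (0,4), (0,5), (0,6), (0,7)}; {(0,0), (0,2), (0,4), (0,6), (2,0), (2,2), (2,4), (2,6)}; {(0,0), (0,2), (0,4), (0,6), (2,1), (2,3), (2,5), (2,7)}; {(0,0), (0,4), (1,0), (1,4), (2,0), (2,4), (3,0), (3,4)}; … (7 in all).
So G has 7 subgroups of order 8.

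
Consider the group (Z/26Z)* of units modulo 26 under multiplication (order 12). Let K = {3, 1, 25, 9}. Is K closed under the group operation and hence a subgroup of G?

Closure fails: 3 · 25 = 23 ∉ K. So K is not a subgroup.

No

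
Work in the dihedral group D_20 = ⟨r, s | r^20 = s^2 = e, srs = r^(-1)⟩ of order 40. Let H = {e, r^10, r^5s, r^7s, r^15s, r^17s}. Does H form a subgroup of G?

No

|H| = 6 does not divide |G| = 40, so by Lagrange H is not a subgroup.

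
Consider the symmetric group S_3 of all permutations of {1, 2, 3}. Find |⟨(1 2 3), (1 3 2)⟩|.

3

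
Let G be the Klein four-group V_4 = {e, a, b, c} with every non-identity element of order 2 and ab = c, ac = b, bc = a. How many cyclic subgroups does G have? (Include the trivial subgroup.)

4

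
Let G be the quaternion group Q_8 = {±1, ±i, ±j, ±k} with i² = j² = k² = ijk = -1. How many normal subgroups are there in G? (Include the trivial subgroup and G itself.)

G has 6 subgroups. Checking conjugation-invariance by order — order 1: 1/1 normal; order 2: 1/1 normal; order 4: 3/3 normal; order 8: 1/1 normal.
Total normal subgroups: 6.

6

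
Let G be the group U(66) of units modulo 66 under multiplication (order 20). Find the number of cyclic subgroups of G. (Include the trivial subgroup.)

A cyclic subgroup of order d is generated by each of its φ(d) elements of order d, so the cyclic subgroups of order d number (#elements of order d)/φ(d).
Cyclic subgroups by order — order 1: 1; order 2: 3; order 5: 1; order 10: 3.
Total: 8.

8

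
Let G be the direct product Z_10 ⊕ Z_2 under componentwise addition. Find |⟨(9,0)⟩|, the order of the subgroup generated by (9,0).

The order of (9,0) in Z_10 × Z_2 is lcm(ord(9) in Z_10, ord(0) in Z_2).
ord(9) = 10 and ord(0) = 1, so |⟨(9,0)⟩| = lcm(10, 1) = 10.

10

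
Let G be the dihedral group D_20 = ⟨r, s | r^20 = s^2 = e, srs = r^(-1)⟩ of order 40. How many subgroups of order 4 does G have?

11

|G| = 40 and 4 | 40, so subgroups of order 4 are possible by Lagrange.
The subgroups of order 4 are: {e, r^10, s, r^10s}; {e, r^10, rs, r^11s}; {e, r^10, r^2s, r^12s}; {e, r^10, r^3s, r^13s}; … (11 in all).
So G has 11 subgroups of order 4.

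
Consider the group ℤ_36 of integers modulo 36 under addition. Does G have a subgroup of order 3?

3 | 36. A subgroup of order 3 is {0, 12, 24}.

Yes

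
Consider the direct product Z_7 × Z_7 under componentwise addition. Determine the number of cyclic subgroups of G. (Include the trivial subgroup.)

9

Each element a generates a cyclic subgroup ⟨a⟩; distinct elements may generate the same one (a cyclic group of order d has φ(d) generators).
Cyclic subgroups by order — order 1: 1; order 7: 8.
Total: 9.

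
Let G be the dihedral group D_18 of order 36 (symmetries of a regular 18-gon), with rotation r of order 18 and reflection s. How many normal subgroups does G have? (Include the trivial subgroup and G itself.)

9

G has 45 subgroups. Checking conjugation-invariance by order — order 1: 1/1 normal; order 2: 1/19 normal; order 3: 1/1 normal; order 4: 0/9 normal; order 6: 1/7 normal; order 9: 1/1 normal; order 12: 0/3 normal; order 18: 3/3 normal; order 36: 1/1 normal.
Total normal subgroups: 9.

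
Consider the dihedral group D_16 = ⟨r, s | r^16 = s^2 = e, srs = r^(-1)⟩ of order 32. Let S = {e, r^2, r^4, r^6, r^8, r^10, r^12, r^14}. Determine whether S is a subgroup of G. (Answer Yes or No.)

Yes

|S| = 8 divides |G| = 32, consistent with Lagrange.
S contains the identity, every element's inverse is in S, and S is closed under ·: it is a subgroup.
In fact S = ⟨r^2⟩.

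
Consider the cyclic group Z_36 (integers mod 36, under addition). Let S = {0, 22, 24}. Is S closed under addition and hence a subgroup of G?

No

24 ∈ S but its inverse 12 ∉ S, so S is not a subgroup.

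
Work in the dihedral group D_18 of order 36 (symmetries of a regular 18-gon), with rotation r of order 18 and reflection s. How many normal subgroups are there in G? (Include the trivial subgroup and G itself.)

9

G has 45 subgroups. Checking conjugation-invariance by order — order 1: 1/1 normal; order 2: 1/19 normal; order 3: 1/1 normal; order 4: 0/9 normal; order 6: 1/7 normal; order 9: 1/1 normal; order 12: 0/3 normal; order 18: 3/3 normal; order 36: 1/1 normal.
Total normal subgroups: 9.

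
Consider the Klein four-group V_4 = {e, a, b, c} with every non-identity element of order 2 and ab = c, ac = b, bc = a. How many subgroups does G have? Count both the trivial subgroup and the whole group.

|G| = 4, so by Lagrange every subgroup order divides 4. Divisors: 1, 2, 4.
Subgroups by order — order 1: 1; order 2: 3; order 4: 1.
Total: 1 + 3 + 1 = 5.

5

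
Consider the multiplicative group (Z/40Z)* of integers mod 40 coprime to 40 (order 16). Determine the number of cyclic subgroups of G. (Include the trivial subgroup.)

12

Each element a generates a cyclic subgroup ⟨a⟩; distinct elements may generate the same one (a cyclic group of order d has φ(d) generators).
Cyclic subgroups by order — order 1: 1; order 2: 7; order 4: 4.
Total: 12.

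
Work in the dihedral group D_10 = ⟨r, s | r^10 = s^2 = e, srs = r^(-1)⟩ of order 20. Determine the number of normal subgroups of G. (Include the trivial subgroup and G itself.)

7

G has 22 subgroups. Checking conjugation-invariance by order — order 1: 1/1 normal; order 2: 1/11 normal; order 4: 0/5 normal; order 5: 1/1 normal; order 10: 3/3 normal; order 20: 1/1 normal.
Total normal subgroups: 7.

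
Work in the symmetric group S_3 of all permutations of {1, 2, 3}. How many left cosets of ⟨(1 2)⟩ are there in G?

3

|⟨(1 2)⟩| = 2 and |G| = 6.
By Lagrange, [G : H] = |G|/|H| = 6/2 = 3.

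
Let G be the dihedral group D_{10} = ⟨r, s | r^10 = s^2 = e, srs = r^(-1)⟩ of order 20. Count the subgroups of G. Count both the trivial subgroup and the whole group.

|G| = 20, so by Lagrange every subgroup order divides 20. Divisors: 1, 2, 4, 5, 10, 20.
Subgroups by order — order 1: 1; order 2: 11; order 4: 5; order 5: 1; order 10: 3; order 20: 1.
Total: 1 + 11 + 5 + 1 + 3 + 1 = 22.

22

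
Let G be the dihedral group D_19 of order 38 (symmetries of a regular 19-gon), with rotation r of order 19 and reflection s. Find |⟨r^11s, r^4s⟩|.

38

|⟨r^11s⟩| = 2 and |⟨r^4s⟩| = 2, so |H| is a multiple of lcm(2, 2) = 2 and divides |G| = 38.
Closing {r^11s, r^4s} under the group operation gives all of G, so |H| = 38.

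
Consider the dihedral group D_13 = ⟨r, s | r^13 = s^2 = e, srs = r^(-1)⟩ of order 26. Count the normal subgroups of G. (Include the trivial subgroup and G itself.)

G has 16 subgroups. Checking conjugation-invariance by order — order 1: 1/1 normal; order 2: 0/13 normal; order 13: 1/1 normal; order 26: 1/1 normal.
Total normal subgroups: 3.

3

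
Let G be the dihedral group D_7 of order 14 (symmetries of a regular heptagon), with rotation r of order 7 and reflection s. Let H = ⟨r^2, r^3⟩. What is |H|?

7

|⟨r^2⟩| = 7 and |⟨r^3⟩| = 7, so |H| is a multiple of lcm(7, 7) = 7 and divides |G| = 14.
Closing under the operation: H = {e, r, r^2, r^3, r^4, r^5, r^6}, so |H| = 7.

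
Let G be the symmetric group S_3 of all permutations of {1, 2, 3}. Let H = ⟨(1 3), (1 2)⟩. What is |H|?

|⟨(1 3)⟩| = 2 and |⟨(1 2)⟩| = 2, so |H| is a multiple of lcm(2, 2) = 2 and divides |G| = 6.
Closing {(1 3), (1 2)} under the group operation gives all of G, so |H| = 6.

6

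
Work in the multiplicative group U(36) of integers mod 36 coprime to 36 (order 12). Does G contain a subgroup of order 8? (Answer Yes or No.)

No

8 does not divide |G| = 12, so by Lagrange no subgroup of order 8 exists.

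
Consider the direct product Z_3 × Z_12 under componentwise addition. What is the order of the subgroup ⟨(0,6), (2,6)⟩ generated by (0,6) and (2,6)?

6

|⟨(0,6)⟩| = 2 and |⟨(2,6)⟩| = 6, so |H| is a multiple of lcm(2, 6) = 6 and divides |G| = 36.
Closing under the operation: H = {(0,0), (0,6), (1,0), (1,6), (2,0), (2,6)}, so |H| = 6.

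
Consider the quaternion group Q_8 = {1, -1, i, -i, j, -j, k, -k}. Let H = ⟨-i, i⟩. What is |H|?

|⟨-i⟩| = 4 and |⟨i⟩| = 4, so |H| is a multiple of lcm(4, 4) = 4 and divides |G| = 8.
Closing under the operation: H = {1, -1, i, -i}, so |H| = 4.

4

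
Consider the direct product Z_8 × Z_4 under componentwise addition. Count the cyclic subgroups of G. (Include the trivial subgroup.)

14

A cyclic subgroup of order d is generated by each of its φ(d) elements of order d, so the cyclic subgroups of order d number (#elements of order d)/φ(d).
Cyclic subgroups by order — order 1: 1; order 2: 3; order 4: 6; order 8: 4.
Total: 14.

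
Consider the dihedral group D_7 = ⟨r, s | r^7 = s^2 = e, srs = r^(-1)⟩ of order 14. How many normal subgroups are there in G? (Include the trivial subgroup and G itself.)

G has 10 subgroups. Checking conjugation-invariance by order — order 1: 1/1 normal; order 2: 0/7 normal; order 7: 1/1 normal; order 14: 1/1 normal.
Total normal subgroups: 3.

3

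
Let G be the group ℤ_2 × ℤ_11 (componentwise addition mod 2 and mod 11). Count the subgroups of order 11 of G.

|G| = 22 and 11 | 22, so subgroups of order 11 are possible by Lagrange.
The subgroups of order 11 are: {(0,0), (0,1), (0,2), (0,3), (0,4), (0,5), (0,6), (0,7), (0,8), (0,9), (0,10)}.
So G has 1 subgroup of order 11.

1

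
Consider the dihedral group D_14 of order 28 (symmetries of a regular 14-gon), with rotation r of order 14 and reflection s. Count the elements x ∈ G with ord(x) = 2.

15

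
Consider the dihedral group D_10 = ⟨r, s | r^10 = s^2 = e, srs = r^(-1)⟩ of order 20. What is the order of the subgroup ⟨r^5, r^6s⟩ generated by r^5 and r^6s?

4

|⟨r^5⟩| = 2 and |⟨r^6s⟩| = 2, so |H| is a multiple of lcm(2, 2) = 2 and divides |G| = 20.
Closing under the operation: H = {e, r^5, rs, r^6s}, so |H| = 4.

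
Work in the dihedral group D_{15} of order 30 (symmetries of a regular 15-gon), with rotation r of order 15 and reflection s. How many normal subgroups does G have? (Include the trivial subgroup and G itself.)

5

G has 28 subgroups. Checking conjugation-invariance by order — order 1: 1/1 normal; order 2: 0/15 normal; order 3: 1/1 normal; order 5: 1/1 normal; order 6: 0/5 normal; order 10: 0/3 normal; order 15: 1/1 normal; order 30: 1/1 normal.
Total normal subgroups: 5.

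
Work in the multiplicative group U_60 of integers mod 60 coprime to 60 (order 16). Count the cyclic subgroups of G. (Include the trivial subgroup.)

12

A cyclic subgroup of order d is generated by each of its φ(d) elements of order d, so the cyclic subgroups of order d number (#elements of order d)/φ(d).
Cyclic subgroups by order — order 1: 1; order 2: 7; order 4: 4.
Total: 12.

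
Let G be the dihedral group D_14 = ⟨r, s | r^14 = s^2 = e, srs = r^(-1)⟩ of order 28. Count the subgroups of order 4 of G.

7

|G| = 28 and 4 | 28, so subgroups of order 4 are possible by Lagrange.
The subgroups of order 4 are: {e, r^7, r^3s, r^10s}; {e, r^7, r^4s, r^11s}; {e, r^7, r^5s, r^12s}; {e, r^7, r^6s, r^13s}; … (7 in all).
So G has 7 subgroups of order 4.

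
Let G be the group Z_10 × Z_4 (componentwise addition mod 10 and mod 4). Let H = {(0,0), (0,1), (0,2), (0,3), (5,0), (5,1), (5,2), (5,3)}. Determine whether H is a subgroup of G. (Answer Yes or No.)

|H| = 8 divides |G| = 40, consistent with Lagrange.
H contains the identity, every element's inverse is in H, and H is closed under +: it is a subgroup.

Yes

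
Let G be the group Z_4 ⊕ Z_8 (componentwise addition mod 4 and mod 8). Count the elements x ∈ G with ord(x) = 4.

12

An element (a,b) has order lcm(ord(a), ord(b)); count pairs with lcm equal to 4.
Enumerating gives 12 such elements.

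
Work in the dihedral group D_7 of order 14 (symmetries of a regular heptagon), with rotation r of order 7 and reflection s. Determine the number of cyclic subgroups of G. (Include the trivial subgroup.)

Each element a generates a cyclic subgroup ⟨a⟩; distinct elements may generate the same one (a cyclic group of order d has φ(d) generators).
Cyclic subgroups by order — order 1: 1; order 2: 7; order 7: 1.
Total: 9.

9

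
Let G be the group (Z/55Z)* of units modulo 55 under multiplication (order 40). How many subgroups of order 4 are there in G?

3

|G| = 40 and 4 | 40, so subgroups of order 4 are possible by Lagrange.
The subgroups of order 4 are: {1, 12, 23, 34}; {1, 21, 34, 54}; {1, 32, 34, 43}.
So G has 3 subgroups of order 4.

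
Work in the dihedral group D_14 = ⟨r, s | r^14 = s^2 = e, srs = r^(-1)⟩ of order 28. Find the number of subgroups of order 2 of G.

|G| = 28 and 2 | 28, so subgroups of order 2 are possible by Lagrange.
The subgroups of order 2 are: {e, r^10s}; {e, r^11s}; {e, r^12s}; {e, r^13s}; … (15 in all).
So G has 15 subgroups of order 2.

15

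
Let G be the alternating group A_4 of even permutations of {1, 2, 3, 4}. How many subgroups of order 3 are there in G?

4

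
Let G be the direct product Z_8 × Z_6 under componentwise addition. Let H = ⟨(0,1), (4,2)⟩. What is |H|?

|⟨(0,1)⟩| = 6 and |⟨(4,2)⟩| = 6, so |H| is a multiple of lcm(6, 6) = 6 and divides |G| = 48.
Closing under the operation: H = {(0,0), (0,1), (0,2), (0,3), (0,4), (0,5), (4,0), (4,1), (4,2), (4,3), (4,4), (4,5)}, so |H| = 12.

12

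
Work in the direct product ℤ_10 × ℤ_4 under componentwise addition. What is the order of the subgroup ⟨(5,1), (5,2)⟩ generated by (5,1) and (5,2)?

|⟨(5,1)⟩| = 4 and |⟨(5,2)⟩| = 2, so |H| is a multiple of lcm(4, 2) = 4 and divides |G| = 40.
Closing under the operation: H = {(0,0), (0,1), (0,2), (0,3), (5,0), (5,1), (5,2), (5,3)}, so |H| = 8.

8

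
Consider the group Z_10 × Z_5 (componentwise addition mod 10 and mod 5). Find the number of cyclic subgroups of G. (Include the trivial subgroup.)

14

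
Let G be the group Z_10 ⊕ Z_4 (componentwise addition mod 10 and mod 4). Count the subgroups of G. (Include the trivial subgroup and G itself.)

|G| = 40, so by Lagrange every subgroup order divides 40. Divisors: 1, 2, 4, 5, 8, 10, 20, 40.
Subgroups by order — order 1: 1; order 2: 3; order 4: 3; order 5: 1; order 8: 1; order 10: 3; order 20: 3; order 40: 1.
Total: 1 + 3 + 3 + 1 + 1 + 3 + 3 + 1 = 16.

16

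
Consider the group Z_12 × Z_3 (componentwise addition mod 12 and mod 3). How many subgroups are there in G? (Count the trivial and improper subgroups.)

|G| = 36, so by Lagrange every subgroup order divides 36. Divisors: 1, 2, 3, 4, 6, 9, 12, 18, 36.
Subgroups by order — order 1: 1; order 2: 1; order 3: 4; order 4: 1; order 6: 4; order 9: 1; order 12: 4; order 18: 1; order 36: 1.
Total: 1 + 1 + 4 + 1 + 4 + 1 + 4 + 1 + 1 = 18.

18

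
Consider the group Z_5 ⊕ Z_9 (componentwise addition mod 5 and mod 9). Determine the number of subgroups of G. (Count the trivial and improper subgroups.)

6

|G| = 45, so by Lagrange every subgroup order divides 45. Divisors: 1, 3, 5, 9, 15, 45.
Subgroups by order — order 1: 1; order 3: 1; order 5: 1; order 9: 1; order 15: 1; order 45: 1.
Total: 1 + 1 + 1 + 1 + 1 + 1 = 6.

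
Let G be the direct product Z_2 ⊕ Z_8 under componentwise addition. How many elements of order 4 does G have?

4

An element (a,b) has order lcm(ord(a), ord(b)); count pairs with lcm equal to 4.
Enumerating gives 4 such elements.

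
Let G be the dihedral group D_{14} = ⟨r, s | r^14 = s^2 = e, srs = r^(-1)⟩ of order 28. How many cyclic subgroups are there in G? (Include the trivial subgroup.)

Each element a generates a cyclic subgroup ⟨a⟩; distinct elements may generate the same one (a cyclic group of order d has φ(d) generators).
Cyclic subgroups by order — order 1: 1; order 2: 15; order 7: 1; order 14: 1.
Total: 18.

18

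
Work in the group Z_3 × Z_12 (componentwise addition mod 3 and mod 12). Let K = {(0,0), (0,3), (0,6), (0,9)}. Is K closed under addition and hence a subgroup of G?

Yes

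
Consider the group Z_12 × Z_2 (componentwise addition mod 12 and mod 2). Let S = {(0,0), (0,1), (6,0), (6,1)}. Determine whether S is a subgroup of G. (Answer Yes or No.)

|S| = 4 divides |G| = 24, consistent with Lagrange.
S contains the identity, every element's inverse is in S, and S is closed under +: it is a subgroup.

Yes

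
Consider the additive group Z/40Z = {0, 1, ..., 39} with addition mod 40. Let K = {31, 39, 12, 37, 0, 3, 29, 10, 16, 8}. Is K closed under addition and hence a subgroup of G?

No

39 ∈ K but its inverse 1 ∉ K, so K is not a subgroup.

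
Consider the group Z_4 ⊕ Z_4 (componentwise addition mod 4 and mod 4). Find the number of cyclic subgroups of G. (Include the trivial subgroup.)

10

Group the elements of G by the cyclic subgroup they generate; each cyclic subgroup of order d accounts for φ(d) elements.
Cyclic subgroups by order — order 1: 1; order 2: 3; order 4: 6.
Total: 10.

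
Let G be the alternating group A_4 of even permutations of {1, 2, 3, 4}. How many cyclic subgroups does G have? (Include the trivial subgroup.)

A cyclic subgroup of order d is generated by each of its φ(d) elements of order d, so the cyclic subgroups of order d number (#elements of order d)/φ(d).
Cyclic subgroups by order — order 1: 1; order 2: 3; order 3: 4.
Total: 8.

8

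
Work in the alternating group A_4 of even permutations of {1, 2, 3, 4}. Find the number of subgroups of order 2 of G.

3

|G| = 12 and 2 | 12, so subgroups of order 2 are possible by Lagrange.
The subgroups of order 2 are: {e, (1 2)(3 4)}; {e, (1 3)(2 4)}; {e, (1 4)(2 3)}.
So G has 3 subgroups of order 2.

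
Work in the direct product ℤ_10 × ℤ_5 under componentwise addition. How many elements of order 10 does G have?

An element (a,b) has order lcm(ord(a), ord(b)); count pairs with lcm equal to 10.
Enumerating gives 24 such elements.

24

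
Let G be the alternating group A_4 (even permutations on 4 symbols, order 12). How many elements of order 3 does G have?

The elements of order 3 are: (2 3 4), (2 4 3), (1 2 3), (1 2 4), (1 3 2), (1 3 4), (1 4 2), (1 4 3).
That's 8.

8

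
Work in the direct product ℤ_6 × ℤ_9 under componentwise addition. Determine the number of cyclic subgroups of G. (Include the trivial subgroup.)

A cyclic subgroup of order d is generated by each of its φ(d) elements of order d, so the cyclic subgroups of order d number (#elements of order d)/φ(d).
Cyclic subgroups by order — order 1: 1; order 2: 1; order 3: 4; order 6: 4; order 9: 3; order 18: 3.
Total: 16.

16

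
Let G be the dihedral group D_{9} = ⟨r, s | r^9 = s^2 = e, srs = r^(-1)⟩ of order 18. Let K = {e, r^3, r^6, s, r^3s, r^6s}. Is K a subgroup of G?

Yes

|K| = 6 divides |G| = 18, consistent with Lagrange.
K contains the identity, every element's inverse is in K, and K is closed under ·: it is a subgroup.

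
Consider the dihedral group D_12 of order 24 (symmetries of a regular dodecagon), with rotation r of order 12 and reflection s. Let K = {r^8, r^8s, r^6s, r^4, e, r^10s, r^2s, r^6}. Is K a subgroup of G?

Closure fails: r^4 · r^8s = s ∉ K. So K is not a subgroup.

No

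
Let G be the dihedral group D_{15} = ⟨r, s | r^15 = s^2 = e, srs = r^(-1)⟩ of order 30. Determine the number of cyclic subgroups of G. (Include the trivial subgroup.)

Each element a generates a cyclic subgroup ⟨a⟩; distinct elements may generate the same one (a cyclic group of order d has φ(d) generators).
Cyclic subgroups by order — order 1: 1; order 2: 15; order 3: 1; order 5: 1; order 15: 1.
Total: 19.

19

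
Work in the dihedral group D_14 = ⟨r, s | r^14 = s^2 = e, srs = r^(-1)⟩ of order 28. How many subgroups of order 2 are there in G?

|G| = 28 and 2 | 28, so subgroups of order 2 are possible by Lagrange.
The subgroups of order 2 are: {e, r^10s}; {e, r^11s}; {e, r^12s}; {e, r^13s}; … (15 in all).
So G has 15 subgroups of order 2.

15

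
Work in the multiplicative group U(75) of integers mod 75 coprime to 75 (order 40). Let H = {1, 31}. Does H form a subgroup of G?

No

31 ∈ H but its inverse 46 ∉ H, so H is not a subgroup.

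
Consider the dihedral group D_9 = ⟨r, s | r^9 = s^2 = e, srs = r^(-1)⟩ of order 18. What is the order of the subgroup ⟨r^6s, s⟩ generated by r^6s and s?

|⟨r^6s⟩| = 2 and |⟨s⟩| = 2, so |H| is a multiple of lcm(2, 2) = 2 and divides |G| = 18.
Closing under the operation: H = {e, r^3, r^6, s, r^3s, r^6s}, so |H| = 6.

6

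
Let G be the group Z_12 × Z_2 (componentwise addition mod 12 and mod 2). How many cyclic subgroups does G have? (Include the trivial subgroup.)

Group the elements of G by the cyclic subgroup they generate; each cyclic subgroup of order d accounts for φ(d) elements.
Cyclic subgroups by order — order 1: 1; order 2: 3; order 3: 1; order 4: 2; order 6: 3; order 12: 2.
Total: 12.

12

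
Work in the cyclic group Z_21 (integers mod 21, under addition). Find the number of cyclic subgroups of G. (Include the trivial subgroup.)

A cyclic subgroup of order d is generated by each of its φ(d) elements of order d, so the cyclic subgroups of order d number (#elements of order d)/φ(d).
Cyclic subgroups by order — order 1: 1; order 3: 1; order 7: 1; order 21: 1.
Total: 4.

4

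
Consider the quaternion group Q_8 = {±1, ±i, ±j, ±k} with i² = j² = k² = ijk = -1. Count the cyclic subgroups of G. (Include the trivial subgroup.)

Group the elements of G by the cyclic subgroup they generate; each cyclic subgroup of order d accounts for φ(d) elements.
Cyclic subgroups by order — order 1: 1; order 2: 1; order 4: 3.
Total: 5.

5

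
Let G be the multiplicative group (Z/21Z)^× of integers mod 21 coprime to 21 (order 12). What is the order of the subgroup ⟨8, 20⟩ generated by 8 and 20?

4

|⟨8⟩| = 2 and |⟨20⟩| = 2, so |H| is a multiple of lcm(2, 2) = 2 and divides |G| = 12.
Closing under the operation: H = {1, 8, 13, 20}, so |H| = 4.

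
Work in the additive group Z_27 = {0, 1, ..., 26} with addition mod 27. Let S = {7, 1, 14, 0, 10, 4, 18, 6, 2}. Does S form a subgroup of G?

No

1 ∈ S but its inverse 26 ∉ S, so S is not a subgroup.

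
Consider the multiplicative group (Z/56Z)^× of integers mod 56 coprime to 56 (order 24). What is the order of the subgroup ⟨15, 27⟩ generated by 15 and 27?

4

|⟨15⟩| = 2 and |⟨27⟩| = 2, so |H| is a multiple of lcm(2, 2) = 2 and divides |G| = 24.
Closing under the operation: H = {1, 13, 15, 27}, so |H| = 4.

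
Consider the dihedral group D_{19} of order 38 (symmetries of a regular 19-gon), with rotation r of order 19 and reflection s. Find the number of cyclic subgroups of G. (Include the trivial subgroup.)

A cyclic subgroup of order d is generated by each of its φ(d) elements of order d, so the cyclic subgroups of order d number (#elements of order d)/φ(d).
Cyclic subgroups by order — order 1: 1; order 2: 19; order 19: 1.
Total: 21.

21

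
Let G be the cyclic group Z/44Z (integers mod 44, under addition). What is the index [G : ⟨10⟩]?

|⟨10⟩| = 22 and |G| = 44.
By Lagrange, [G : H] = |G|/|H| = 44/22 = 2.

2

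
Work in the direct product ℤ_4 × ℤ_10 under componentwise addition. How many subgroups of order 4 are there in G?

3

|G| = 40 and 4 | 40, so subgroups of order 4 are possible by Lagrange.
The subgroups of order 4 are: {(0,0), (0,5), (2,0), (2,5)}; {(0,0), (1,0), (2,0), (3,0)}; {(0,0), (1,5), (2,0), (3,5)}.
So G has 3 subgroups of order 4.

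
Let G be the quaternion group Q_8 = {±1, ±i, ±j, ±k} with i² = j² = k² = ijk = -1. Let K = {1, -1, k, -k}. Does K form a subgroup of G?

|K| = 4 divides |G| = 8, consistent with Lagrange.
K contains the identity, every element's inverse is in K, and K is closed under ·: it is a subgroup.
In fact K = ⟨-k⟩.

Yes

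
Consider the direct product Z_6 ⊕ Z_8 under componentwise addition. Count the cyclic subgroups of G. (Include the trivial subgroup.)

16

Each element a generates a cyclic subgroup ⟨a⟩; distinct elements may generate the same one (a cyclic group of order d has φ(d) generators).
Cyclic subgroups by order — order 1: 1; order 2: 3; order 3: 1; order 4: 2; order 6: 3; order 8: 2; order 12: 2; order 24: 2.
Total: 16.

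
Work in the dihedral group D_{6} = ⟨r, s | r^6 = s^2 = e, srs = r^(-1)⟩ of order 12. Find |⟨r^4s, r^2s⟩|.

|⟨r^4s⟩| = 2 and |⟨r^2s⟩| = 2, so |H| is a multiple of lcm(2, 2) = 2 and divides |G| = 12.
Closing under the operation: H = {e, r^2, r^4, s, r^2s, r^4s}, so |H| = 6.

6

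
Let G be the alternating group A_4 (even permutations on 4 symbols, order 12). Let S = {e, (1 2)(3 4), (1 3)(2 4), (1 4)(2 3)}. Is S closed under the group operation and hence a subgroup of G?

Yes

|S| = 4 divides |G| = 12, consistent with Lagrange.
S contains the identity, every element's inverse is in S, and S is closed under ∘: it is a subgroup.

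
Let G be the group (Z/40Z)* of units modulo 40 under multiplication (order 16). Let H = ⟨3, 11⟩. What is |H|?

8

|⟨3⟩| = 4 and |⟨11⟩| = 2, so |H| is a multiple of lcm(4, 2) = 4 and divides |G| = 16.
Closing under the operation: H = {1, 3, 9, 11, 17, 19, 27, 33}, so |H| = 8.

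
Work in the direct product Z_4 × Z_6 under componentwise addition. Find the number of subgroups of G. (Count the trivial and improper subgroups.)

16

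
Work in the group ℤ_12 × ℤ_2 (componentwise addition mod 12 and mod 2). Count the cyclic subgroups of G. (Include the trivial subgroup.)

Each element a generates a cyclic subgroup ⟨a⟩; distinct elements may generate the same one (a cyclic group of order d has φ(d) generators).
Cyclic subgroups by order — order 1: 1; order 2: 3; order 3: 1; order 4: 2; order 6: 3; order 12: 2.
Total: 12.

12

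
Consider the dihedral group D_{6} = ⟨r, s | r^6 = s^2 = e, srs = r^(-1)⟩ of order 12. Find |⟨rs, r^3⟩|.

|⟨rs⟩| = 2 and |⟨r^3⟩| = 2, so |H| is a multiple of lcm(2, 2) = 2 and divides |G| = 12.
Closing under the operation: H = {e, r^3, rs, r^4s}, so |H| = 4.

4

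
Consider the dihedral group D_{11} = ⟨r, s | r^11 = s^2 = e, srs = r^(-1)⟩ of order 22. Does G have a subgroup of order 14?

No

14 does not divide |G| = 22, so by Lagrange no subgroup of order 14 exists.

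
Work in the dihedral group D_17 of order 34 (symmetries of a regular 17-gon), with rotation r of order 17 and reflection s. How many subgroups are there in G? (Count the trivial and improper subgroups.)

20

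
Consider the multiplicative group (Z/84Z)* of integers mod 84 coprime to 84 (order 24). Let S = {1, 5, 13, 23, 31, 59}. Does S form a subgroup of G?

No

5 ∈ S but its inverse 17 ∉ S, so S is not a subgroup.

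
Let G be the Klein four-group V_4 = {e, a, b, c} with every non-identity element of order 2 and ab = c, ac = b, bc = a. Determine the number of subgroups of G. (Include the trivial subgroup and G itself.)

5

|G| = 4, so by Lagrange every subgroup order divides 4. Divisors: 1, 2, 4.
Subgroups by order — order 1: 1; order 2: 3; order 4: 1.
Total: 1 + 3 + 1 = 5.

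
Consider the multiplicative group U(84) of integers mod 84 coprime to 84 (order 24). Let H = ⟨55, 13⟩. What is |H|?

|⟨55⟩| = 2 and |⟨13⟩| = 2, so |H| is a multiple of lcm(2, 2) = 2 and divides |G| = 24.
Closing under the operation: H = {1, 13, 43, 55}, so |H| = 4.

4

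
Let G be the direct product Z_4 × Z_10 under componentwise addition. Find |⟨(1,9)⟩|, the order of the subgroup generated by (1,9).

20

The order of (1,9) in Z_4 × Z_10 is lcm(ord(1) in Z_4, ord(9) in Z_10).
ord(1) = 4 and ord(9) = 10, so |⟨(1,9)⟩| = lcm(4, 10) = 20.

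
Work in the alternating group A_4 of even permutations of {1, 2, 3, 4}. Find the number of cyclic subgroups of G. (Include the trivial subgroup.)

8

A cyclic subgroup of order d is generated by each of its φ(d) elements of order d, so the cyclic subgroups of order d number (#elements of order d)/φ(d).
Cyclic subgroups by order — order 1: 1; order 2: 3; order 3: 4.
Total: 8.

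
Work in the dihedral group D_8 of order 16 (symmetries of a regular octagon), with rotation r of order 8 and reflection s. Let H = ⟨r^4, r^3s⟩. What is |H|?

|⟨r^4⟩| = 2 and |⟨r^3s⟩| = 2, so |H| is a multiple of lcm(2, 2) = 2 and divides |G| = 16.
Closing under the operation: H = {e, r^4, r^3s, r^7s}, so |H| = 4.

4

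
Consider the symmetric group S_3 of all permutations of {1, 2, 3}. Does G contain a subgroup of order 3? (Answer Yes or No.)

Yes

3 | 6. A subgroup of order 3 is {e, (1 2 3), (1 3 2)}.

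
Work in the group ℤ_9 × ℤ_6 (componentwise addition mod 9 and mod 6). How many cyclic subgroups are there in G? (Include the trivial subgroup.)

16

Group the elements of G by the cyclic subgroup they generate; each cyclic subgroup of order d accounts for φ(d) elements.
Cyclic subgroups by order — order 1: 1; order 2: 1; order 3: 4; order 6: 4; order 9: 3; order 18: 3.
Total: 16.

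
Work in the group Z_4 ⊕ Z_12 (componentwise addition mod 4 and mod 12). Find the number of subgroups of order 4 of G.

7

|G| = 48 and 4 | 48, so subgroups of order 4 are possible by Lagrange.
The subgroups of order 4 are: {(0,0), (0,3), (0,6), (0,9)}; {(0,0), (0,6), (2,0), (2,6)}; {(0,0), (0,6), (2,3), (2,9)}; {(0,0), (1,0), (2,0), (3,0)}; … (7 in all).
So G has 7 subgroups of order 4.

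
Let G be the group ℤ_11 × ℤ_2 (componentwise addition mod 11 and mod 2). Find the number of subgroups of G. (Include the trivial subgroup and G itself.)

|G| = 22, so by Lagrange every subgroup order divides 22. Divisors: 1, 2, 11, 22.
Subgroups by order — order 1: 1; order 2: 1; order 11: 1; order 22: 1.
Total: 1 + 1 + 1 + 1 = 4.

4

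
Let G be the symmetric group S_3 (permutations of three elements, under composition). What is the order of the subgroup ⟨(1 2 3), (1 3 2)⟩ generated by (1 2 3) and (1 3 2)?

3

|⟨(1 2 3)⟩| = 3 and |⟨(1 3 2)⟩| = 3, so |H| is a multiple of lcm(3, 3) = 3 and divides |G| = 6.
Closing under the operation: H = {e, (1 2 3), (1 3 2)}, so |H| = 3.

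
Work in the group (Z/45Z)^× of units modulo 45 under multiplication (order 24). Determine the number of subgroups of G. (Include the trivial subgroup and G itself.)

16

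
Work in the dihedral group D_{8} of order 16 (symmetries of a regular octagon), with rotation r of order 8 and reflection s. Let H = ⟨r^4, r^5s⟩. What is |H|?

4

|⟨r^4⟩| = 2 and |⟨r^5s⟩| = 2, so |H| is a multiple of lcm(2, 2) = 2 and divides |G| = 16.
Closing under the operation: H = {e, r^4, rs, r^5s}, so |H| = 4.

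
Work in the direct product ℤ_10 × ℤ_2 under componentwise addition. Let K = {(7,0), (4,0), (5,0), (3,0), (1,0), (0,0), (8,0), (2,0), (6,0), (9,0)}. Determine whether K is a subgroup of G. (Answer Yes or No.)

|K| = 10 divides |G| = 20, consistent with Lagrange.
K contains the identity, every element's inverse is in K, and K is closed under +: it is a subgroup.
In fact K = ⟨(9,0)⟩.

Yes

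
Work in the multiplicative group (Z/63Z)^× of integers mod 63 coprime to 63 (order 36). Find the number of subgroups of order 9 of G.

1

|G| = 36 and 9 | 36, so subgroups of order 9 are possible by Lagrange.
The subgroups of order 9 are: {1, 4, 16, 22, 25, 37, 43, 46, 58}.
So G has 1 subgroup of order 9.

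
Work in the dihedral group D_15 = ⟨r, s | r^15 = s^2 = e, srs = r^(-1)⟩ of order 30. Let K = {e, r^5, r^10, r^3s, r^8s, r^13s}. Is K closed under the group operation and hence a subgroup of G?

|K| = 6 divides |G| = 30, consistent with Lagrange.
K contains the identity, every element's inverse is in K, and K is closed under ·: it is a subgroup.

Yes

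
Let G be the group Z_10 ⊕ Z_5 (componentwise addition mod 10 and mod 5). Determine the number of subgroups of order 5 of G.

6

|G| = 50 and 5 | 50, so subgroups of order 5 are possible by Lagrange.
The subgroups of order 5 are: {(0,0), (0,1), (0,2), (0,3), (0,4)}; {(0,0), (2,0), (4,0), (6,0), (8,0)}; {(0,0), (2,1), (4,2), (6,3), (8,4)}; {(0,0), (2,2), (4,4), (6,1), (8,3)}; … (6 in all).
So G has 6 subgroups of order 5.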